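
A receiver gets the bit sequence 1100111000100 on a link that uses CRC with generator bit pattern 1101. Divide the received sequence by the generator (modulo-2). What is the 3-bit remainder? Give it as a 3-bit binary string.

101

Modulo-2 division of 1100111000100 by 1101:
  pos 0: 1100 XOR 1101 = 0001
  pos 3: 1111 XOR 1101 = 0010
  pos 5: 1000 XOR 1101 = 0101
  pos 6: 1010 XOR 1101 = 0111
  pos 7: 1111 XOR 1101 = 0010
  pos 9: 1000 XOR 1101 = 0101
Remainder = 101 (nonzero — an error is detected).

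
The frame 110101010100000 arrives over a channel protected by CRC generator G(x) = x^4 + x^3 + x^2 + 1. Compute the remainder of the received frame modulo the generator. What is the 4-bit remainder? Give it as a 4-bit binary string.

Modulo-2 division of 110101010100000 by 11101:
  pos 0: 11010 XOR 11101 = 00111
  pos 2: 11110 XOR 11101 = 00011
  pos 5: 11101 XOR 11101 = 00000
Remainder = 0000 (zero — the frame passes the CRC check).

0000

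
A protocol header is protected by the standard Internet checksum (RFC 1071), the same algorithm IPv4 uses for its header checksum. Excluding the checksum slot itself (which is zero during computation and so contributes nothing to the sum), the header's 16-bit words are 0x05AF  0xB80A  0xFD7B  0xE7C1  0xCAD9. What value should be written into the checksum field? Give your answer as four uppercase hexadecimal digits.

922E

One's-complement addition (fold any carry out of bit 15 back into bit 0):
  0x05AF + 0xB80A = 0x0BDB9
  0xBDB9 + 0xFD7B = 0x1BB34 → wrap carry → 0xBB35
  0xBB35 + 0xE7C1 = 0x1A2F6 → wrap carry → 0xA2F7
  0xA2F7 + 0xCAD9 = 0x16DD0 → wrap carry → 0x6DD1
One's-complement sum = 0x6DD1.
Checksum = ~0x6DD1 & 0xFFFF = 0x922E.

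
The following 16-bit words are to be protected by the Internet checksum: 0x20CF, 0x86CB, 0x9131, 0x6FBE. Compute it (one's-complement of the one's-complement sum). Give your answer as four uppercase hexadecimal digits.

5775

One's-complement addition (fold any carry out of bit 15 back into bit 0):
  0x20CF + 0x86CB = 0x0A79A
  0xA79A + 0x9131 = 0x138CB → wrap carry → 0x38CC
  0x38CC + 0x6FBE = 0x0A88A
One's-complement sum = 0xA88A.
Checksum = ~0xA88A & 0xFFFF = 0x5775.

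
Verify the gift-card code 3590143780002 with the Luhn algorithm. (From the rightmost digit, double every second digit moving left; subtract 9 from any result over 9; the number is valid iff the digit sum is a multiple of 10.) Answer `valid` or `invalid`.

From the right, keep odd positions and double even positions (subtract 9 from any doubled value over 9):
  doubled (positions 2,4,...): 0 0 5 8 0 1 → sum 14
  kept (positions 1,3,...): 2 0 8 3 1 9 3 → sum 26
Total = 40.
40 mod 10 = 0, so the number is valid.

valid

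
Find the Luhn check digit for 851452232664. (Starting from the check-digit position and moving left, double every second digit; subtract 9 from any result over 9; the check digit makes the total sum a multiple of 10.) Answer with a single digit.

6

Partial digits right→left: 4 6 6 2 3 2 2 5 4 1 5 8
Double every second digit counting from the check-digit position (so the 1st, 3rd, 5th, ... of the partial from the right).
  doubled (with −9 where >9): 8 3 6 4 8 1 → sum 30
  kept as-is: 6 2 2 5 1 8 → sum 24
Total = 30 + 24 = 54.
Check digit = (10 − (54 mod 10)) mod 10 = 6.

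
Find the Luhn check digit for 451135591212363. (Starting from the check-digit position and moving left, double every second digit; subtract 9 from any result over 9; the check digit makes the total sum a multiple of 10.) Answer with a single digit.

7

Partial digits right→left: 3 6 3 2 1 2 1 9 5 5 3 1 1 5 4
Double every second digit counting from the check-digit position (so the 1st, 3rd, 5th, ... of the partial from the right).
  doubled (with −9 where >9): 6 6 2 2 1 6 2 8 → sum 33
  kept as-is: 6 2 2 9 5 1 5 → sum 30
Total = 33 + 30 = 63.
Check digit = (10 − (63 mod 10)) mod 10 = 7.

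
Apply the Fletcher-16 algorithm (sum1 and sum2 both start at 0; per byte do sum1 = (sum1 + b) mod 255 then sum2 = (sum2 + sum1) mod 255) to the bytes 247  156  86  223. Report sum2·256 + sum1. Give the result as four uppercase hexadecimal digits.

Running sums (mod 255):
  after byte 0 (247): sum1=247, sum2=247
  after byte 1 (156): sum1=148, sum2=140
  after byte 2 (86): sum1=234, sum2=119
  after byte 3 (223): sum1=202, sum2=66
Checksum = sum2·256 + sum1 = 66·256 + 202 = 17098 = 0x42CA.

42CA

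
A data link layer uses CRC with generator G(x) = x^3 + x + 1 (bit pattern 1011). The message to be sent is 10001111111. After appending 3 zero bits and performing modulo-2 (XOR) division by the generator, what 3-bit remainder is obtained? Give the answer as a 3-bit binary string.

Append 3 zeros: 10001111111000. Divide by 1011 (XOR where the leading bit is 1):
  pos 0: 1000 XOR 1011 = 0011
  pos 2: 1111 XOR 1011 = 0100
  pos 3: 1001 XOR 1011 = 0010
  pos 5: 1011 XOR 1011 = 0000
  pos 9: 1100 XOR 1011 = 0111
  pos 10: 1110 XOR 1011 = 0101
Remainder (last 3 bits) = 101. This is the CRC / FCS.

101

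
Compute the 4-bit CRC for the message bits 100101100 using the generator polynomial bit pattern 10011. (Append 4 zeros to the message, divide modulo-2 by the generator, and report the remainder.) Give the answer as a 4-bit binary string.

Append 4 zeros: 1001011000000. Divide by 10011 (XOR where the leading bit is 1):
  pos 0: 10010 XOR 10011 = 00001
  pos 4: 11100 XOR 10011 = 01111
  pos 5: 11110 XOR 10011 = 01101
  pos 6: 11010 XOR 10011 = 01001
  pos 7: 10010 XOR 10011 = 00001
Remainder (last 4 bits) = 0010. This is the CRC / FCS.

0010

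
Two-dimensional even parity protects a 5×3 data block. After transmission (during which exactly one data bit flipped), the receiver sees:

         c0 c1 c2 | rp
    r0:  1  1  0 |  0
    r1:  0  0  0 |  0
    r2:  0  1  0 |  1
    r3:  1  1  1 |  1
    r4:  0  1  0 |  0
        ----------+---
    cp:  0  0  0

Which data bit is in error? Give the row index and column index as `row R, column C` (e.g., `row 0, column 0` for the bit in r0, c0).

Recompute each row's even parity and compare to rp:
  r0: data parity 0, sent rp 0 → ok
  r1: data parity 0, sent rp 0 → ok
  r2: data parity 1, sent rp 1 → ok
  r3: data parity 1, sent rp 1 → ok
  r4: data parity 1, sent rp 0 → mismatch
Recompute each column's even parity and compare to cp:
  c0: data parity 0, sent cp 0 → ok
  c1: data parity 0, sent cp 0 → ok
  c2: data parity 1, sent cp 0 → mismatch
Exactly one row (r4) and one column (c2) fail → the flipped bit is at their intersection.

row 4, column 2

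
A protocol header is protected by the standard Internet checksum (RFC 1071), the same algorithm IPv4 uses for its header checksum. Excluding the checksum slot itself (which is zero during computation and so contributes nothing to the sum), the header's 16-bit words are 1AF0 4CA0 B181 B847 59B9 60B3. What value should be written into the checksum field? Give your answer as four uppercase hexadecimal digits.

One's-complement addition (fold any carry out of bit 15 back into bit 0):
  0x1AF0 + 0x4CA0 = 0x06790
  0x6790 + 0xB181 = 0x11911 → wrap carry → 0x1912
  0x1912 + 0xB847 = 0x0D159
  0xD159 + 0x59B9 = 0x12B12 → wrap carry → 0x2B13
  0x2B13 + 0x60B3 = 0x08BC6
One's-complement sum = 0x8BC6.
Checksum = ~0x8BC6 & 0xFFFF = 0x7439.

7439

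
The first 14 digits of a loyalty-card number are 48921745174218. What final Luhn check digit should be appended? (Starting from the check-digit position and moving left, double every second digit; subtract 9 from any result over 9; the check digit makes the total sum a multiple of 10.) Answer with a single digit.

3

Partial digits right→left: 8 1 2 4 7 1 5 4 7 1 2 9 8 4
Double every second digit counting from the check-digit position (so the 1st, 3rd, 5th, ... of the partial from the right).
  doubled (with −9 where >9): 7 4 5 1 5 4 7 → sum 33
  kept as-is: 1 4 1 4 1 9 4 → sum 24
Total = 33 + 24 = 57.
Check digit = (10 − (57 mod 10)) mod 10 = 3.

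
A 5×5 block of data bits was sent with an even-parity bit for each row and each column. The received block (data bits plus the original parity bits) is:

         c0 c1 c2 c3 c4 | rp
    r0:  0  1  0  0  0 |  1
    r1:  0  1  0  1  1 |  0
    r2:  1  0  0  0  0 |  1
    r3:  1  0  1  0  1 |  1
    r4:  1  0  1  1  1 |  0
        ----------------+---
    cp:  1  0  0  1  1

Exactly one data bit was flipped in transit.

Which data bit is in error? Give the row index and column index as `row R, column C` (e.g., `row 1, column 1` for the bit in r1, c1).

row 1, column 3

Recompute each row's even parity and compare to rp:
  r0: data parity 1, sent rp 1 → ok
  r1: data parity 1, sent rp 0 → mismatch
  r2: data parity 1, sent rp 1 → ok
  r3: data parity 1, sent rp 1 → ok
  r4: data parity 0, sent rp 0 → ok
Recompute each column's even parity and compare to cp:
  c0: data parity 1, sent cp 1 → ok
  c1: data parity 0, sent cp 0 → ok
  c2: data parity 0, sent cp 0 → ok
  c3: data parity 0, sent cp 1 → mismatch
  c4: data parity 1, sent cp 1 → ok
Exactly one row (r1) and one column (c3) fail → the flipped bit is at their intersection.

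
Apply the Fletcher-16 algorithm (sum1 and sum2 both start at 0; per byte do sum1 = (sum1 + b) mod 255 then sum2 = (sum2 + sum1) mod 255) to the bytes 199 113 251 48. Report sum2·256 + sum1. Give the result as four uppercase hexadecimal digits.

9B65

Running sums (mod 255):
  after byte 0 (199): sum1=199, sum2=199
  after byte 1 (113): sum1=57, sum2=1
  after byte 2 (251): sum1=53, sum2=54
  after byte 3 (48): sum1=101, sum2=155
Checksum = sum2·256 + sum1 = 155·256 + 101 = 39781 = 0x9B65.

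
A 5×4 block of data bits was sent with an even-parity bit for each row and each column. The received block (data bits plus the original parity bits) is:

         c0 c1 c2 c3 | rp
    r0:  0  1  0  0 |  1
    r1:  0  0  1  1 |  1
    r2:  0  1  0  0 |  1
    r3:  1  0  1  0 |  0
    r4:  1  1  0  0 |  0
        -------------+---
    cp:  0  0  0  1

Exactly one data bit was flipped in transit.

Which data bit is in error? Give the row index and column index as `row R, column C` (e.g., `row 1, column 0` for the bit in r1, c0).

Recompute each row's even parity and compare to rp:
  r0: data parity 1, sent rp 1 → ok
  r1: data parity 0, sent rp 1 → mismatch
  r2: data parity 1, sent rp 1 → ok
  r3: data parity 0, sent rp 0 → ok
  r4: data parity 0, sent rp 0 → ok
Recompute each column's even parity and compare to cp:
  c0: data parity 0, sent cp 0 → ok
  c1: data parity 1, sent cp 0 → mismatch
  c2: data parity 0, sent cp 0 → ok
  c3: data parity 1, sent cp 1 → ok
Exactly one row (r1) and one column (c1) fail → the flipped bit is at their intersection.

row 1, column 1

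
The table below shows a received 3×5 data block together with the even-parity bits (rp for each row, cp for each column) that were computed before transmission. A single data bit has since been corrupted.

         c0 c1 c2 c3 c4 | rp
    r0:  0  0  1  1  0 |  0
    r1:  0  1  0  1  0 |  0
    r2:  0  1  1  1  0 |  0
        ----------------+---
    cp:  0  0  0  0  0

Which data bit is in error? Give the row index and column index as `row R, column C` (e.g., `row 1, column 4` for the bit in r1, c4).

row 2, column 3

Recompute each row's even parity and compare to rp:
  r0: data parity 0, sent rp 0 → ok
  r1: data parity 0, sent rp 0 → ok
  r2: data parity 1, sent rp 0 → mismatch
Recompute each column's even parity and compare to cp:
  c0: data parity 0, sent cp 0 → ok
  c1: data parity 0, sent cp 0 → ok
  c2: data parity 0, sent cp 0 → ok
  c3: data parity 1, sent cp 0 → mismatch
  c4: data parity 0, sent cp 0 → ok
Exactly one row (r2) and one column (c3) fail → the flipped bit is at their intersection.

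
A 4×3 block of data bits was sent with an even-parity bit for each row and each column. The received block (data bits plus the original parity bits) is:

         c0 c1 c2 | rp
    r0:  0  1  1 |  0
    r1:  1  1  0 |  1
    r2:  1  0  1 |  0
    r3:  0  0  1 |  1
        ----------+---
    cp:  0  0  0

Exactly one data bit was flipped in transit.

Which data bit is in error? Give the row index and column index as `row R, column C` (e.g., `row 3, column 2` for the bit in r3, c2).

row 1, column 2

Recompute each row's even parity and compare to rp:
  r0: data parity 0, sent rp 0 → ok
  r1: data parity 0, sent rp 1 → mismatch
  r2: data parity 0, sent rp 0 → ok
  r3: data parity 1, sent rp 1 → ok
Recompute each column's even parity and compare to cp:
  c0: data parity 0, sent cp 0 → ok
  c1: data parity 0, sent cp 0 → ok
  c2: data parity 1, sent cp 0 → mismatch
Exactly one row (r1) and one column (c2) fail → the flipped bit is at their intersection.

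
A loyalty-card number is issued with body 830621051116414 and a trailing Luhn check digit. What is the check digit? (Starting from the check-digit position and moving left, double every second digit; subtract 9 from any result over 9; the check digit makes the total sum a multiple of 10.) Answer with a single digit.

6

Partial digits right→left: 4 1 4 6 1 1 1 5 0 1 2 6 0 3 8
Double every second digit counting from the check-digit position (so the 1st, 3rd, 5th, ... of the partial from the right).
  doubled (with −9 where >9): 8 8 2 2 0 4 0 7 → sum 31
  kept as-is: 1 6 1 5 1 6 3 → sum 23
Total = 31 + 23 = 54.
Check digit = (10 − (54 mod 10)) mod 10 = 6.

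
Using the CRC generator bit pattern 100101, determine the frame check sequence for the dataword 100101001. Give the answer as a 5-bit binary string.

Append 5 zeros: 10010100100000. Divide by 100101 (XOR where the leading bit is 1):
  pos 0: 100101 XOR 100101 = 000000
  pos 8: 100000 XOR 100101 = 000101
Remainder (last 5 bits) = 00101. This is the CRC / FCS.

00101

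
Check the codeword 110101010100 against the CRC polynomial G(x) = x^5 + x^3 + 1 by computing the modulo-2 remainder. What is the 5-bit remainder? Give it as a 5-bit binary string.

Modulo-2 division of 110101010100 by 101001:
  pos 0: 110101 XOR 101001 = 011100
  pos 1: 111000 XOR 101001 = 010001
  pos 2: 100011 XOR 101001 = 001010
  pos 4: 101001 XOR 101001 = 000000
Remainder = 00000 (zero — the frame passes the CRC check).

00000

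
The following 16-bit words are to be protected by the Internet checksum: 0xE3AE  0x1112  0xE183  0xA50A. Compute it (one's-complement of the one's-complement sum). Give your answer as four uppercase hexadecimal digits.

One's-complement addition (fold any carry out of bit 15 back into bit 0):
  0xE3AE + 0x1112 = 0x0F4C0
  0xF4C0 + 0xE183 = 0x1D643 → wrap carry → 0xD644
  0xD644 + 0xA50A = 0x17B4E → wrap carry → 0x7B4F
One's-complement sum = 0x7B4F.
Checksum = ~0x7B4F & 0xFFFF = 0x84B0.

84B0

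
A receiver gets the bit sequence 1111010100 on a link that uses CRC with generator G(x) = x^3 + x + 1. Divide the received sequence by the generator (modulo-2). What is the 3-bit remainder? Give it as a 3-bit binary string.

Modulo-2 division of 1111010100 by 1011:
  pos 0: 1111 XOR 1011 = 0100
  pos 1: 1000 XOR 1011 = 0011
  pos 3: 1110 XOR 1011 = 0101
  pos 4: 1011 XOR 1011 = 0000
Remainder = 000 (zero — the frame passes the CRC check).

000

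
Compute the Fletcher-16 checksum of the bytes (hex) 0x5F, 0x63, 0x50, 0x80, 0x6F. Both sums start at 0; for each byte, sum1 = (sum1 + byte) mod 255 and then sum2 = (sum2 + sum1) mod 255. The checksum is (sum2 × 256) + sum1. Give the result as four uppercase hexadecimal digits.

CB03

Running sums (mod 255):
  after byte 0 (0x5F): sum1=95, sum2=95
  after byte 1 (0x63): sum1=194, sum2=34
  after byte 2 (0x50): sum1=19, sum2=53
  after byte 3 (0x80): sum1=147, sum2=200
  after byte 4 (0x6F): sum1=3, sum2=203
Checksum = sum2·256 + sum1 = 203·256 + 3 = 51971 = 0xCB03.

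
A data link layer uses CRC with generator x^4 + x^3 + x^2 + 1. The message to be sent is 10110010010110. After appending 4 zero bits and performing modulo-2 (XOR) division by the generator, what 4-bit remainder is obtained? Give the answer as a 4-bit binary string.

Append 4 zeros: 101100100101100000. Divide by 11101 (XOR where the leading bit is 1):
  pos 0: 10110 XOR 11101 = 01011
  pos 1: 10110 XOR 11101 = 01011
  pos 2: 10111 XOR 11101 = 01010
  pos 3: 10100 XOR 11101 = 01001
  pos 4: 10010 XOR 11101 = 01111
  pos 5: 11111 XOR 11101 = 00010
  pos 8: 10011 XOR 11101 = 01110
  pos 9: 11100 XOR 11101 = 00001
  pos 13: 10000 XOR 11101 = 01101
Remainder (last 4 bits) = 1101. This is the CRC / FCS.

1101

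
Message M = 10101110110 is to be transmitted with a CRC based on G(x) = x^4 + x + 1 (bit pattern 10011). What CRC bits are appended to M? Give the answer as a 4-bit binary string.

Append 4 zeros: 101011101100000. Divide by 10011 (XOR where the leading bit is 1):
  pos 0: 10101 XOR 10011 = 00110
  pos 2: 11011 XOR 10011 = 01000
  pos 3: 10000 XOR 10011 = 00011
  pos 6: 11110 XOR 10011 = 01101
  pos 7: 11010 XOR 10011 = 01001
  pos 8: 10010 XOR 10011 = 00001
Remainder (last 4 bits) = 0100. This is the CRC / FCS.

0100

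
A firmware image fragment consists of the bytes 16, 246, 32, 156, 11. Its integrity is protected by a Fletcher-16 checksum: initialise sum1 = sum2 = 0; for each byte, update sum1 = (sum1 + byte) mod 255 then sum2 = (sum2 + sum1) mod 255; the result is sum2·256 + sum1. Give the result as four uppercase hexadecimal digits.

D0CE

Running sums (mod 255):
  after byte 0 (16): sum1=16, sum2=16
  after byte 1 (246): sum1=7, sum2=23
  after byte 2 (32): sum1=39, sum2=62
  after byte 3 (156): sum1=195, sum2=2
  after byte 4 (11): sum1=206, sum2=208
Checksum = sum2·256 + sum1 = 208·256 + 206 = 53454 = 0xD0CE.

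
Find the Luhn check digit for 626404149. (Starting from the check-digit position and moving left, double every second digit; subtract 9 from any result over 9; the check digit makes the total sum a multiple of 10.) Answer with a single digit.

9

Partial digits right→left: 9 4 1 4 0 4 6 2 6
Double every second digit counting from the check-digit position (so the 1st, 3rd, 5th, ... of the partial from the right).
  doubled (with −9 where >9): 9 2 0 3 3 → sum 17
  kept as-is: 4 4 4 2 → sum 14
Total = 17 + 14 = 31.
Check digit = (10 − (31 mod 10)) mod 10 = 9.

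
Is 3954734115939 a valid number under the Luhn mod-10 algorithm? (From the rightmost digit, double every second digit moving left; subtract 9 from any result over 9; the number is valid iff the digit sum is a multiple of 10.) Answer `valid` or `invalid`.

From the right, keep odd positions and double even positions (subtract 9 from any doubled value over 9):
  doubled (positions 2,4,...): 6 1 2 6 8 9 → sum 32
  kept (positions 1,3,...): 9 9 1 4 7 5 3 → sum 38
Total = 70.
70 mod 10 = 0, so the number is valid.

valid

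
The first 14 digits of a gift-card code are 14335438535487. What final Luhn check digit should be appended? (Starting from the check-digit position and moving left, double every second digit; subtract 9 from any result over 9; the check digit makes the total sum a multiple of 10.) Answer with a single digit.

2

Partial digits right→left: 7 8 4 5 3 5 8 3 4 5 3 3 4 1
Double every second digit counting from the check-digit position (so the 1st, 3rd, 5th, ... of the partial from the right).
  doubled (with −9 where >9): 5 8 6 7 8 6 8 → sum 48
  kept as-is: 8 5 5 3 5 3 1 → sum 30
Total = 48 + 30 = 78.
Check digit = (10 − (78 mod 10)) mod 10 = 2.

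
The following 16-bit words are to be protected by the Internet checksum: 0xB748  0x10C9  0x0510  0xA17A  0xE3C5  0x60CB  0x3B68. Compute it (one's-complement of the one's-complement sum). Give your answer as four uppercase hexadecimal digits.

One's-complement addition (fold any carry out of bit 15 back into bit 0):
  0xB748 + 0x10C9 = 0x0C811
  0xC811 + 0x0510 = 0x0CD21
  0xCD21 + 0xA17A = 0x16E9B → wrap carry → 0x6E9C
  0x6E9C + 0xE3C5 = 0x15261 → wrap carry → 0x5262
  0x5262 + 0x60CB = 0x0B32D
  0xB32D + 0x3B68 = 0x0EE95
One's-complement sum = 0xEE95.
Checksum = ~0xEE95 & 0xFFFF = 0x116A.

116A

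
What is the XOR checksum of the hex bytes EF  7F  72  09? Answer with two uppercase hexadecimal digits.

EB

XOR the bytes together:
  start with 0xEF
  0xEF ⊕ 0x7F = 0x90
  0x90 ⊕ 0x72 = 0xE2
  0xE2 ⊕ 0x09 = 0xEB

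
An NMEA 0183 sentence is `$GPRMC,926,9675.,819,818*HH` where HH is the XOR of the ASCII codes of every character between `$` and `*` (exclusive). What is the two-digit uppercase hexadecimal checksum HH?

54

XOR the ASCII codes of the payload characters:
  'G' = 0x47 → acc = 0x47
  'P' = 0x50 → acc = 0x17
  'R' = 0x52 → acc = 0x45
  'M' = 0x4D → acc = 0x08
  'C' = 0x43 → acc = 0x4B
  ',' = 0x2C → acc = 0x67
  '9' = 0x39 → acc = 0x5E
  '2' = 0x32 → acc = 0x6C
  '6' = 0x36 → acc = 0x5A
  ',' = 0x2C → acc = 0x76
  '9' = 0x39 → acc = 0x4F
  '6' = 0x36 → acc = 0x79
  '7' = 0x37 → acc = 0x4E
  '5' = 0x35 → acc = 0x7B
  '.' = 0x2E → acc = 0x55
  ',' = 0x2C → acc = 0x79
  '8' = 0x38 → acc = 0x41
  '1' = 0x31 → acc = 0x70
  '9' = 0x39 → acc = 0x49
  ',' = 0x2C → acc = 0x65
  '8' = 0x38 → acc = 0x5D
  '1' = 0x31 → acc = 0x6C
  '8' = 0x38 → acc = 0x54
Checksum = 0x54.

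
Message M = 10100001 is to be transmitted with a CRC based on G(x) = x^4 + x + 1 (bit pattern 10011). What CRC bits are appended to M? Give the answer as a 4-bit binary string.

Append 4 zeros: 101000010000. Divide by 10011 (XOR where the leading bit is 1):
  pos 0: 10100 XOR 10011 = 00111
  pos 2: 11100 XOR 10011 = 01111
  pos 3: 11111 XOR 10011 = 01100
  pos 4: 11000 XOR 10011 = 01011
  pos 5: 10110 XOR 10011 = 00101
  pos 7: 10100 XOR 10011 = 00111
Remainder (last 4 bits) = 0111. This is the CRC / FCS.

0111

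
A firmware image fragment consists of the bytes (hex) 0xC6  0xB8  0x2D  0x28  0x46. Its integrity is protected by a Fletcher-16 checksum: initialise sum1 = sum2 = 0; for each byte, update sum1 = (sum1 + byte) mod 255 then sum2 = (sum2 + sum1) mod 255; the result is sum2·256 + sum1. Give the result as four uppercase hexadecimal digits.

Running sums (mod 255):
  after byte 0 (0xC6): sum1=198, sum2=198
  after byte 1 (0xB8): sum1=127, sum2=70
  after byte 2 (0x2D): sum1=172, sum2=242
  after byte 3 (0x28): sum1=212, sum2=199
  after byte 4 (0x46): sum1=27, sum2=226
Checksum = sum2·256 + sum1 = 226·256 + 27 = 57883 = 0xE21B.

E21B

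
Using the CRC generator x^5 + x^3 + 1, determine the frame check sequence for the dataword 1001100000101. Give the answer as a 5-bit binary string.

01010

Append 5 zeros: 100110000010100000. Divide by 101001 (XOR where the leading bit is 1):
  pos 0: 100110 XOR 101001 = 001111
  pos 2: 111100 XOR 101001 = 010101
  pos 3: 101010 XOR 101001 = 000011
  pos 7: 110101 XOR 101001 = 011100
  pos 8: 111000 XOR 101001 = 010001
  pos 9: 100010 XOR 101001 = 001011
  pos 11: 101100 XOR 101001 = 000101
Remainder (last 5 bits) = 01010. This is the CRC / FCS.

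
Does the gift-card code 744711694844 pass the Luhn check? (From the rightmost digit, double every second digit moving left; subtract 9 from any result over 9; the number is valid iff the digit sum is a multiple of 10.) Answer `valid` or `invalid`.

From the right, keep odd positions and double even positions (subtract 9 from any doubled value over 9):
  doubled (positions 2,4,...): 8 8 3 2 8 5 → sum 34
  kept (positions 1,3,...): 4 8 9 1 7 4 → sum 33
Total = 67.
67 mod 10 = 7, so the number is invalid.

invalid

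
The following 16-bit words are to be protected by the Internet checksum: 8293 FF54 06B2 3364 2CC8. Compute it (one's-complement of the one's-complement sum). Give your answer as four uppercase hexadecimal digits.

1739

One's-complement addition (fold any carry out of bit 15 back into bit 0):
  0x8293 + 0xFF54 = 0x181E7 → wrap carry → 0x81E8
  0x81E8 + 0x06B2 = 0x0889A
  0x889A + 0x3364 = 0x0BBFE
  0xBBFE + 0x2CC8 = 0x0E8C6
One's-complement sum = 0xE8C6.
Checksum = ~0xE8C6 & 0xFFFF = 0x1739.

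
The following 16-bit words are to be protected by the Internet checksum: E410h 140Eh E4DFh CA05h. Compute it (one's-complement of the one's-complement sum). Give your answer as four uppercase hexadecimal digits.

One's-complement addition (fold any carry out of bit 15 back into bit 0):
  0xE410 + 0x140E = 0x0F81E
  0xF81E + 0xE4DF = 0x1DCFD → wrap carry → 0xDCFE
  0xDCFE + 0xCA05 = 0x1A703 → wrap carry → 0xA704
One's-complement sum = 0xA704.
Checksum = ~0xA704 & 0xFFFF = 0x58FB.

58FB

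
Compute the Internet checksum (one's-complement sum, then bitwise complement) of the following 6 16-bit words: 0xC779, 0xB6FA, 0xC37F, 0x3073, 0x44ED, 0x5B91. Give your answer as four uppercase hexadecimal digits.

ED19

One's-complement addition (fold any carry out of bit 15 back into bit 0):
  0xC779 + 0xB6FA = 0x17E73 → wrap carry → 0x7E74
  0x7E74 + 0xC37F = 0x141F3 → wrap carry → 0x41F4
  0x41F4 + 0x3073 = 0x07267
  0x7267 + 0x44ED = 0x0B754
  0xB754 + 0x5B91 = 0x112E5 → wrap carry → 0x12E6
One's-complement sum = 0x12E6.
Checksum = ~0x12E6 & 0xFFFF = 0xED19.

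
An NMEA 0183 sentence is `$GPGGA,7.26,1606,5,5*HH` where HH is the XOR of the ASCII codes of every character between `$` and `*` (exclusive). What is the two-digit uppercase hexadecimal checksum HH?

4A

XOR the ASCII codes of the payload characters:
  'G' = 0x47 → acc = 0x47
  'P' = 0x50 → acc = 0x17
  'G' = 0x47 → acc = 0x50
  'G' = 0x47 → acc = 0x17
  'A' = 0x41 → acc = 0x56
  ',' = 0x2C → acc = 0x7A
  '7' = 0x37 → acc = 0x4D
  '.' = 0x2E → acc = 0x63
  '2' = 0x32 → acc = 0x51
  '6' = 0x36 → acc = 0x67
  ',' = 0x2C → acc = 0x4B
  '1' = 0x31 → acc = 0x7A
  '6' = 0x36 → acc = 0x4C
  '0' = 0x30 → acc = 0x7C
  '6' = 0x36 → acc = 0x4A
  ',' = 0x2C → acc = 0x66
  '5' = 0x35 → acc = 0x53
  ',' = 0x2C → acc = 0x7F
  '5' = 0x35 → acc = 0x4A
Checksum = 0x4A.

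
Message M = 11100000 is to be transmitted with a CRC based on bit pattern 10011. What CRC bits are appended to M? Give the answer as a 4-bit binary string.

Append 4 zeros: 111000000000. Divide by 10011 (XOR where the leading bit is 1):
  pos 0: 11100 XOR 10011 = 01111
  pos 1: 11110 XOR 10011 = 01101
  pos 2: 11010 XOR 10011 = 01001
  pos 3: 10010 XOR 10011 = 00001
  pos 7: 10000 XOR 10011 = 00011
Remainder (last 4 bits) = 0011. This is the CRC / FCS.

0011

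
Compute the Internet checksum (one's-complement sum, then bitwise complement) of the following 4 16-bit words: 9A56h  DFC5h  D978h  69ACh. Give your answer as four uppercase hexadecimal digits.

One's-complement addition (fold any carry out of bit 15 back into bit 0):
  0x9A56 + 0xDFC5 = 0x17A1B → wrap carry → 0x7A1C
  0x7A1C + 0xD978 = 0x15394 → wrap carry → 0x5395
  0x5395 + 0x69AC = 0x0BD41
One's-complement sum = 0xBD41.
Checksum = ~0xBD41 & 0xFFFF = 0x42BE.

42BE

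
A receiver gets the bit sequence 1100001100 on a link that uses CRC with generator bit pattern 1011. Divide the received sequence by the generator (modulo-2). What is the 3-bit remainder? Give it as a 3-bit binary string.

001

Modulo-2 division of 1100001100 by 1011:
  pos 0: 1100 XOR 1011 = 0111
  pos 1: 1110 XOR 1011 = 0101
  pos 2: 1010 XOR 1011 = 0001
  pos 5: 1110 XOR 1011 = 0101
  pos 6: 1010 XOR 1011 = 0001
Remainder = 001 (nonzero — an error is detected).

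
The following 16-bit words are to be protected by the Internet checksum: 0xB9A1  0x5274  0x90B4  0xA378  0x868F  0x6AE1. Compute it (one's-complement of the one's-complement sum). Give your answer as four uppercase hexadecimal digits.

CE4B

One's-complement addition (fold any carry out of bit 15 back into bit 0):
  0xB9A1 + 0x5274 = 0x10C15 → wrap carry → 0x0C16
  0x0C16 + 0x90B4 = 0x09CCA
  0x9CCA + 0xA378 = 0x14042 → wrap carry → 0x4043
  0x4043 + 0x868F = 0x0C6D2
  0xC6D2 + 0x6AE1 = 0x131B3 → wrap carry → 0x31B4
One's-complement sum = 0x31B4.
Checksum = ~0x31B4 & 0xFFFF = 0xCE4B.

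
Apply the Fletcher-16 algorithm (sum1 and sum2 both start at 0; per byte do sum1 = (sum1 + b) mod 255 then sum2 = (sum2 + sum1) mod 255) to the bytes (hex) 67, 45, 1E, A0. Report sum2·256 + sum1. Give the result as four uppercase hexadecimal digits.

Running sums (mod 255):
  after byte 0 (67): sum1=103, sum2=103
  after byte 1 (45): sum1=172, sum2=20
  after byte 2 (1E): sum1=202, sum2=222
  after byte 3 (A0): sum1=107, sum2=74
Checksum = sum2·256 + sum1 = 74·256 + 107 = 19051 = 0x4A6B.

4A6B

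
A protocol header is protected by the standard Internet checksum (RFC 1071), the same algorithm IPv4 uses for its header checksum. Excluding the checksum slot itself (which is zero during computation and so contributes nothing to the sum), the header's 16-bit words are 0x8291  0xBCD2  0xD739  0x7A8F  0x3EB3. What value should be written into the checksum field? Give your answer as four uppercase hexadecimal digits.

One's-complement addition (fold any carry out of bit 15 back into bit 0):
  0x8291 + 0xBCD2 = 0x13F63 → wrap carry → 0x3F64
  0x3F64 + 0xD739 = 0x1169D → wrap carry → 0x169E
  0x169E + 0x7A8F = 0x0912D
  0x912D + 0x3EB3 = 0x0CFE0
One's-complement sum = 0xCFE0.
Checksum = ~0xCFE0 & 0xFFFF = 0x301F.

301F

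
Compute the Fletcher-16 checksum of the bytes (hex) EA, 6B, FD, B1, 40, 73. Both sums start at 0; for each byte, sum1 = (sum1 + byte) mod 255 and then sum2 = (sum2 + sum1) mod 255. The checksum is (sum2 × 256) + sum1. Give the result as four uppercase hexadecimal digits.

9BB9

Running sums (mod 255):
  after byte 0 (EA): sum1=234, sum2=234
  after byte 1 (6B): sum1=86, sum2=65
  after byte 2 (FD): sum1=84, sum2=149
  after byte 3 (B1): sum1=6, sum2=155
  after byte 4 (40): sum1=70, sum2=225
  after byte 5 (73): sum1=185, sum2=155
Checksum = sum2·256 + sum1 = 155·256 + 185 = 39865 = 0x9BB9.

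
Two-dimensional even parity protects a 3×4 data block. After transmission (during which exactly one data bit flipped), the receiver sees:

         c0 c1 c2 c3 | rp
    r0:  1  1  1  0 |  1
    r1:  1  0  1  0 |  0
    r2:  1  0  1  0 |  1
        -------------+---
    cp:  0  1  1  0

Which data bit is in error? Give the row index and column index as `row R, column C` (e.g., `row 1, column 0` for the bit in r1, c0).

Recompute each row's even parity and compare to rp:
  r0: data parity 1, sent rp 1 → ok
  r1: data parity 0, sent rp 0 → ok
  r2: data parity 0, sent rp 1 → mismatch
Recompute each column's even parity and compare to cp:
  c0: data parity 1, sent cp 0 → mismatch
  c1: data parity 1, sent cp 1 → ok
  c2: data parity 1, sent cp 1 → ok
  c3: data parity 0, sent cp 0 → ok
Exactly one row (r2) and one column (c0) fail → the flipped bit is at their intersection.

row 2, column 0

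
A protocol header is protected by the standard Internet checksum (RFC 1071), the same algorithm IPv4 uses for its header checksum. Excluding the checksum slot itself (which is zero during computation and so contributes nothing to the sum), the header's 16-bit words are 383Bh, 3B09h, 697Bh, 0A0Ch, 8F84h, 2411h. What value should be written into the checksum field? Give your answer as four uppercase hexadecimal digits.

659E

One's-complement addition (fold any carry out of bit 15 back into bit 0):
  0x383B + 0x3B09 = 0x07344
  0x7344 + 0x697B = 0x0DCBF
  0xDCBF + 0x0A0C = 0x0E6CB
  0xE6CB + 0x8F84 = 0x1764F → wrap carry → 0x7650
  0x7650 + 0x2411 = 0x09A61
One's-complement sum = 0x9A61.
Checksum = ~0x9A61 & 0xFFFF = 0x659E.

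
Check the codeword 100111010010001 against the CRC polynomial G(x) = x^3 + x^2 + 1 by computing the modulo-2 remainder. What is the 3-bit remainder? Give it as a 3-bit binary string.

000

Modulo-2 division of 100111010010001 by 1101:
  pos 0: 1001 XOR 1101 = 0100
  pos 1: 1001 XOR 1101 = 0100
  pos 2: 1001 XOR 1101 = 0100
  pos 3: 1000 XOR 1101 = 0101
  pos 4: 1011 XOR 1101 = 0110
  pos 5: 1100 XOR 1101 = 0001
  pos 8: 1010 XOR 1101 = 0111
  pos 9: 1110 XOR 1101 = 0011
  pos 11: 1101 XOR 1101 = 0000
Remainder = 000 (zero — the frame passes the CRC check).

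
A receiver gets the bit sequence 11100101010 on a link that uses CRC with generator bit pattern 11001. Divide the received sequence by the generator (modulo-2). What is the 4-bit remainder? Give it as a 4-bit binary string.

Modulo-2 division of 11100101010 by 11001:
  pos 0: 11100 XOR 11001 = 00101
  pos 2: 10110 XOR 11001 = 01111
  pos 3: 11111 XOR 11001 = 00110
  pos 5: 11001 XOR 11001 = 00000
Remainder = 0000 (zero — the frame passes the CRC check).

0000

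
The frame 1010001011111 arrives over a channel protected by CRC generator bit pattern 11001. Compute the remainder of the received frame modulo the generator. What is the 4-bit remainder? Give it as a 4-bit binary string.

Modulo-2 division of 1010001011111 by 11001:
  pos 0: 10100 XOR 11001 = 01101
  pos 1: 11010 XOR 11001 = 00011
  pos 4: 11101 XOR 11001 = 00100
  pos 6: 10011 XOR 11001 = 01010
  pos 7: 10101 XOR 11001 = 01100
  pos 8: 11001 XOR 11001 = 00000
Remainder = 0000 (zero — the frame passes the CRC check).

0000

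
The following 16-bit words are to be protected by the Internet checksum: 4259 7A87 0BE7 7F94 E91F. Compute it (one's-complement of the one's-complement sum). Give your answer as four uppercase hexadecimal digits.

CE83

One's-complement addition (fold any carry out of bit 15 back into bit 0):
  0x4259 + 0x7A87 = 0x0BCE0
  0xBCE0 + 0x0BE7 = 0x0C8C7
  0xC8C7 + 0x7F94 = 0x1485B → wrap carry → 0x485C
  0x485C + 0xE91F = 0x1317B → wrap carry → 0x317C
One's-complement sum = 0x317C.
Checksum = ~0x317C & 0xFFFF = 0xCE83.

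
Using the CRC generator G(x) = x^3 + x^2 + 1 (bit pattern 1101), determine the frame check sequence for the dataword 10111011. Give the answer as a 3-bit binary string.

010

Append 3 zeros: 10111011000. Divide by 1101 (XOR where the leading bit is 1):
  pos 0: 1011 XOR 1101 = 0110
  pos 1: 1101 XOR 1101 = 0000
  pos 6: 1100 XOR 1101 = 0001
Remainder (last 3 bits) = 010. This is the CRC / FCS.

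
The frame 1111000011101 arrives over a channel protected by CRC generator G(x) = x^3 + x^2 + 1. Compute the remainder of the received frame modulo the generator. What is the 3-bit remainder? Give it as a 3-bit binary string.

010

Modulo-2 division of 1111000011101 by 1101:
  pos 0: 1111 XOR 1101 = 0010
  pos 2: 1000 XOR 1101 = 0101
  pos 3: 1010 XOR 1101 = 0111
  pos 4: 1110 XOR 1101 = 0011
  pos 6: 1111 XOR 1101 = 0010
  pos 8: 1010 XOR 1101 = 0111
  pos 9: 1111 XOR 1101 = 0010
Remainder = 010 (nonzero — an error is detected).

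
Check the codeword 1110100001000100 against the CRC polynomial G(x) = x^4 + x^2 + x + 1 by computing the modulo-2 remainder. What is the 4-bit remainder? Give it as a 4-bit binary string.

0000

Modulo-2 division of 1110100001000100 by 10111:
  pos 0: 11101 XOR 10111 = 01010
  pos 1: 10100 XOR 10111 = 00011
  pos 4: 11000 XOR 10111 = 01111
  pos 5: 11111 XOR 10111 = 01000
  pos 6: 10000 XOR 10111 = 00111
  pos 8: 11100 XOR 10111 = 01011
  pos 9: 10111 XOR 10111 = 00000
Remainder = 0000 (zero — the frame passes the CRC check).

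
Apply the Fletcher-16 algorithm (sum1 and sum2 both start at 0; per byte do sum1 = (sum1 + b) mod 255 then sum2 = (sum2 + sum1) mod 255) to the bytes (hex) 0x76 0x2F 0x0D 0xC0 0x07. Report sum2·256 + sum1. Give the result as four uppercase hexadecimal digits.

Running sums (mod 255):
  after byte 0 (0x76): sum1=118, sum2=118
  after byte 1 (0x2F): sum1=165, sum2=28
  after byte 2 (0x0D): sum1=178, sum2=206
  after byte 3 (0xC0): sum1=115, sum2=66
  after byte 4 (0x07): sum1=122, sum2=188
Checksum = sum2·256 + sum1 = 188·256 + 122 = 48250 = 0xBC7A.

BC7A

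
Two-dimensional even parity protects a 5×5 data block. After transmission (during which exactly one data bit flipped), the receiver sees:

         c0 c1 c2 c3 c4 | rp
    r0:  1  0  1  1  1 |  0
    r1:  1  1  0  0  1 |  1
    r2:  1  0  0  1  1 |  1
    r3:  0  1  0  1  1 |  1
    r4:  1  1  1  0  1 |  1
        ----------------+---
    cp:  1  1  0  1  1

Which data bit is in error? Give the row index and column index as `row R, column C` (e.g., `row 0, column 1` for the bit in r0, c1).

row 4, column 0

Recompute each row's even parity and compare to rp:
  r0: data parity 0, sent rp 0 → ok
  r1: data parity 1, sent rp 1 → ok
  r2: data parity 1, sent rp 1 → ok
  r3: data parity 1, sent rp 1 → ok
  r4: data parity 0, sent rp 1 → mismatch
Recompute each column's even parity and compare to cp:
  c0: data parity 0, sent cp 1 → mismatch
  c1: data parity 1, sent cp 1 → ok
  c2: data parity 0, sent cp 0 → ok
  c3: data parity 1, sent cp 1 → ok
  c4: data parity 1, sent cp 1 → ok
Exactly one row (r4) and one column (c0) fail → the flipped bit is at their intersection.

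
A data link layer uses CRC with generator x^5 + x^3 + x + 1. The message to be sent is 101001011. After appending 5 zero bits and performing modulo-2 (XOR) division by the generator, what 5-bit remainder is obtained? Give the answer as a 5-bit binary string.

Append 5 zeros: 10100101100000. Divide by 101011 (XOR where the leading bit is 1):
  pos 0: 101001 XOR 101011 = 000010
  pos 4: 100110 XOR 101011 = 001101
  pos 6: 110100 XOR 101011 = 011111
  pos 7: 111110 XOR 101011 = 010101
  pos 8: 101010 XOR 101011 = 000001
Remainder (last 5 bits) = 00001. This is the CRC / FCS.

00001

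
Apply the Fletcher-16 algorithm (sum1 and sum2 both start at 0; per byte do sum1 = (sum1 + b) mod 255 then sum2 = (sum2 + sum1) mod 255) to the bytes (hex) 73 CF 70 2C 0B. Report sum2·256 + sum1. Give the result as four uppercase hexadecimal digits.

35EA

Running sums (mod 255):
  after byte 0 (73): sum1=115, sum2=115
  after byte 1 (CF): sum1=67, sum2=182
  after byte 2 (70): sum1=179, sum2=106
  after byte 3 (2C): sum1=223, sum2=74
  after byte 4 (0B): sum1=234, sum2=53
Checksum = sum2·256 + sum1 = 53·256 + 234 = 13802 = 0x35EA.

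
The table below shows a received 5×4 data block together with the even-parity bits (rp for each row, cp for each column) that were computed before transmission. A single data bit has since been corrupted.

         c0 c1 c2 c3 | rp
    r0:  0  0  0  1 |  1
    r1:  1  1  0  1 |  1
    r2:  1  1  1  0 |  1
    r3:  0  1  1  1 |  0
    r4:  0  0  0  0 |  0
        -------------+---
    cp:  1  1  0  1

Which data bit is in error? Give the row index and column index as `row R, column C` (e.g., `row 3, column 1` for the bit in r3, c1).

row 3, column 0

Recompute each row's even parity and compare to rp:
  r0: data parity 1, sent rp 1 → ok
  r1: data parity 1, sent rp 1 → ok
  r2: data parity 1, sent rp 1 → ok
  r3: data parity 1, sent rp 0 → mismatch
  r4: data parity 0, sent rp 0 → ok
Recompute each column's even parity and compare to cp:
  c0: data parity 0, sent cp 1 → mismatch
  c1: data parity 1, sent cp 1 → ok
  c2: data parity 0, sent cp 0 → ok
  c3: data parity 1, sent cp 1 → ok
Exactly one row (r3) and one column (c0) fail → the flipped bit is at their intersection.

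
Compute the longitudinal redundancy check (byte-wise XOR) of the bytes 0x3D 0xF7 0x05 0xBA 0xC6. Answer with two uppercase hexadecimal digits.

B3

XOR the bytes together:
  start with 0x3D
  0x3D ⊕ 0xF7 = 0xCA
  0xCA ⊕ 0x05 = 0xCF
  0xCF ⊕ 0xBA = 0x75
  0x75 ⊕ 0xC6 = 0xB3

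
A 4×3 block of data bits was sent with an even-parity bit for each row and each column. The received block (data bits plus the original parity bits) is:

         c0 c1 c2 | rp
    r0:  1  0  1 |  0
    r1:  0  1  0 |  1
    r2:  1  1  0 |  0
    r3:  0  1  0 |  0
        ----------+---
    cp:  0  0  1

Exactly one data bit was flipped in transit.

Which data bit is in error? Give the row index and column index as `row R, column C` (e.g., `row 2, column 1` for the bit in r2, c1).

row 3, column 1

Recompute each row's even parity and compare to rp:
  r0: data parity 0, sent rp 0 → ok
  r1: data parity 1, sent rp 1 → ok
  r2: data parity 0, sent rp 0 → ok
  r3: data parity 1, sent rp 0 → mismatch
Recompute each column's even parity and compare to cp:
  c0: data parity 0, sent cp 0 → ok
  c1: data parity 1, sent cp 0 → mismatch
  c2: data parity 1, sent cp 1 → ok
Exactly one row (r3) and one column (c1) fail → the flipped bit is at their intersection.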